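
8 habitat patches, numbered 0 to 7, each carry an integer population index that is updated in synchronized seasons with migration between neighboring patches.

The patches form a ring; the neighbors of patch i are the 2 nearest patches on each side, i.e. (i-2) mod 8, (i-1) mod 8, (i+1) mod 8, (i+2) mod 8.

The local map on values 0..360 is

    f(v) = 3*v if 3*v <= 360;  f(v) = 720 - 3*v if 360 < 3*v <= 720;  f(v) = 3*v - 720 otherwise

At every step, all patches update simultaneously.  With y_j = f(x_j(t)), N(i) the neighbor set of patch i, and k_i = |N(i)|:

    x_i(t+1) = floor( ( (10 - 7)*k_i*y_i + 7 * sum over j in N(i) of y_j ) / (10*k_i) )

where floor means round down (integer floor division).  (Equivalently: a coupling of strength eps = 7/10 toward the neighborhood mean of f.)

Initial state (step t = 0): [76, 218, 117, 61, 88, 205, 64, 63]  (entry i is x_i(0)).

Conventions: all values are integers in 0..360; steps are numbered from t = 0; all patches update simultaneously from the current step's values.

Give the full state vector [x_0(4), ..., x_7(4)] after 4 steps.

Answer: [142, 154, 168, 159, 148, 125, 122, 120]

Derivation:
t=0: [76, 218, 117, 61, 88, 205, 64, 63]
t=1: [208, 186, 234, 192, 224, 176, 195, 160]
t=2: [125, 135, 84, 116, 99, 156, 141, 174]
t=3: [289, 294, 303, 299, 290, 275, 280, 270]
t=4: [142, 154, 168, 159, 148, 125, 122, 120]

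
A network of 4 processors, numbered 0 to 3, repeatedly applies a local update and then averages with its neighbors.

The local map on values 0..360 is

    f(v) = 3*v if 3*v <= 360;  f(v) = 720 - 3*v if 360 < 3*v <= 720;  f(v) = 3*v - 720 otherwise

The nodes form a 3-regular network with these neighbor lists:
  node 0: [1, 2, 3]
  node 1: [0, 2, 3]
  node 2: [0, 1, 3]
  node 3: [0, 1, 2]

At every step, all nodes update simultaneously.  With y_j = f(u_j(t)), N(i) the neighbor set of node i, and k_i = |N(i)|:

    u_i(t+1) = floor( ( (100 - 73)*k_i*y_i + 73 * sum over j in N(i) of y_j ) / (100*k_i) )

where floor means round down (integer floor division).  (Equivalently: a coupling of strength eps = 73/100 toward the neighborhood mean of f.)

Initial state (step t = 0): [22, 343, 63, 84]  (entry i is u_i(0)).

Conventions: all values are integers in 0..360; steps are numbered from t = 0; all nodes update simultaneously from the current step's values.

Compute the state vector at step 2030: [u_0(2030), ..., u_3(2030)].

Simulating step by step:
t=0: [22, 343, 63, 84]
t=1: [200, 206, 203, 205]
t=2: [109, 109, 109, 109]
t=3: [327, 327, 327, 327]
t=4: [261, 261, 261, 261]
t=5: [63, 63, 63, 63]
t=6: [189, 189, 189, 189]
t=7: [153, 153, 153, 153]
t=8: [261, 261, 261, 261]

Answer: [189, 189, 189, 189]
Key observation: The state at step 4, [261, 261, 261, 261], reappears at step 8: the system is in a cycle of period 4 from step 4 on.  Therefore the state at step 2030 equals the state at step 4 + ((2030 - 4) mod 4) = 6, which is [189, 189, 189, 189].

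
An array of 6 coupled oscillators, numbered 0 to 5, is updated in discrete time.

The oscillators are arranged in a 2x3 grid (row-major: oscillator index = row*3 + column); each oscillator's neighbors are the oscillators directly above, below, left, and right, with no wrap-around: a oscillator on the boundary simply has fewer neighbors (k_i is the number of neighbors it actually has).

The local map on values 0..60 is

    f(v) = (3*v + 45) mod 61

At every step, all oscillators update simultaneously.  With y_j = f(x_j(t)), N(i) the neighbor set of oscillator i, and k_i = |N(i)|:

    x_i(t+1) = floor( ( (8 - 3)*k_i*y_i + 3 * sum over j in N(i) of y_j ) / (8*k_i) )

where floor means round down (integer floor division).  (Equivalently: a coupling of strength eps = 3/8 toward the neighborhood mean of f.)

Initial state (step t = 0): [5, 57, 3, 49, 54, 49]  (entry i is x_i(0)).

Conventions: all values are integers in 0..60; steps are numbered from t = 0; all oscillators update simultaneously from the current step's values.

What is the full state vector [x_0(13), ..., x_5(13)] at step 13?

Simulating step by step:
t=0: [5, 57, 3, 49, 54, 49]
t=1: [45, 37, 41, 21, 21, 20]
t=2: [51, 40, 43, 49, 45, 44]
t=3: [19, 42, 50, 19, 49, 55]
t=4: [42, 38, 21, 35, 20, 20]
t=5: [42, 40, 44, 34, 41, 44]
t=6: [43, 45, 52, 33, 44, 53]
t=7: [47, 51, 26, 33, 47, 26]
t=8: [8, 10, 3, 14, 6, 1]
t=9: [12, 16, 45, 18, 12, 40]
t=10: [25, 32, 50, 31, 26, 41]
t=11: [43, 20, 19, 21, 10, 31]
t=12: [49, 40, 36, 41, 22, 20]
t=13: [22, 38, 35, 39, 47, 42]

Answer: [22, 38, 35, 39, 47, 42]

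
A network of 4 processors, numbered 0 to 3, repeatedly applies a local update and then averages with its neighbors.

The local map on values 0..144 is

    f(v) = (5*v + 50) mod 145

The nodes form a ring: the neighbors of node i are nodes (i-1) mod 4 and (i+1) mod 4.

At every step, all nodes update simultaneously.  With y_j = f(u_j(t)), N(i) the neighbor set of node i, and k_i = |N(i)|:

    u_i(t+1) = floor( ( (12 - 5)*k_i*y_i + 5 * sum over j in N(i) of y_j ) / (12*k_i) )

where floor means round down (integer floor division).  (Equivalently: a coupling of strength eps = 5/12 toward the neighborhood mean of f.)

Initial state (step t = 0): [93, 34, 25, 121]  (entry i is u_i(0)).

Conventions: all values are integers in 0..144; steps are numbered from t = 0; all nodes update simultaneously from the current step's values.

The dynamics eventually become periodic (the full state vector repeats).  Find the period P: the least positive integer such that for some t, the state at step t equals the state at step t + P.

Simulating step by step:
t=0: [93, 34, 25, 121]
t=1: [77, 66, 48, 66]
t=2: [37, 52, 37, 52]
t=3: [60, 49, 60, 49]
t=4: [37, 27, 37, 27]
t=5: [69, 60, 69, 60]
t=6: [86, 78, 86, 78]
t=7: [28, 21, 28, 21]
t=8: [30, 24, 30, 24]
t=9: [42, 37, 42, 37]
t=10: [104, 100, 104, 100]
t=11: [126, 123, 126, 123]
t=12: [93, 91, 93, 91]
t=13: [75, 74, 75, 74]
t=14: [132, 132, 132, 132]
t=15: [130, 130, 130, 130]
t=16: [120, 120, 120, 120]
t=17: [70, 70, 70, 70]
t=18: [110, 110, 110, 110]
t=19: [20, 20, 20, 20]
t=20: [5, 5, 5, 5]
t=21: [75, 75, 75, 75]
t=22: [135, 135, 135, 135]
t=23: [0, 0, 0, 0]
t=24: [50, 50, 50, 50]
t=25: [10, 10, 10, 10]
t=26: [100, 100, 100, 100]
t=27: [115, 115, 115, 115]
t=28: [45, 45, 45, 45]
t=29: [130, 130, 130, 130]

Answer: 14
Key observation: The state at step 15, [130, 130, 130, 130], reappears at step 29 — and no state repeats earlier — so the cycle the system enters has period 14.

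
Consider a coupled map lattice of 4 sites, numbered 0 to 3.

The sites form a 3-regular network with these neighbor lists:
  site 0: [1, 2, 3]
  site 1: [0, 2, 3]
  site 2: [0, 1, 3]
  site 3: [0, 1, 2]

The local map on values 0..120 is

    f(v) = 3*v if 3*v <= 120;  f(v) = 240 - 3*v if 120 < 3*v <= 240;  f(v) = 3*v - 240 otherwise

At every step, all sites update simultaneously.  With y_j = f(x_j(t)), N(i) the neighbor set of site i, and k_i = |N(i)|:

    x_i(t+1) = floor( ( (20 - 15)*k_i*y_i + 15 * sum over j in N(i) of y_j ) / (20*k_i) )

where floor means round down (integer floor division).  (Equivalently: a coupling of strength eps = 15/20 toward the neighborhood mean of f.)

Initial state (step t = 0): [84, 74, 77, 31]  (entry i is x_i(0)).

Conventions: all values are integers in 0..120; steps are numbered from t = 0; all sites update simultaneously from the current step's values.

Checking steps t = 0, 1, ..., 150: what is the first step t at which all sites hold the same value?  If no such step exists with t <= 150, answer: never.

Simulating step by step:
t=0: [84, 74, 77, 31]  (not all equal)
t=1: [33, 33, 33, 33]  (all equal)

Answer: 1
Key observation: Synchronization is absorbing here: once all sites are equal they stay equal, and step 1 is the first all-equal step.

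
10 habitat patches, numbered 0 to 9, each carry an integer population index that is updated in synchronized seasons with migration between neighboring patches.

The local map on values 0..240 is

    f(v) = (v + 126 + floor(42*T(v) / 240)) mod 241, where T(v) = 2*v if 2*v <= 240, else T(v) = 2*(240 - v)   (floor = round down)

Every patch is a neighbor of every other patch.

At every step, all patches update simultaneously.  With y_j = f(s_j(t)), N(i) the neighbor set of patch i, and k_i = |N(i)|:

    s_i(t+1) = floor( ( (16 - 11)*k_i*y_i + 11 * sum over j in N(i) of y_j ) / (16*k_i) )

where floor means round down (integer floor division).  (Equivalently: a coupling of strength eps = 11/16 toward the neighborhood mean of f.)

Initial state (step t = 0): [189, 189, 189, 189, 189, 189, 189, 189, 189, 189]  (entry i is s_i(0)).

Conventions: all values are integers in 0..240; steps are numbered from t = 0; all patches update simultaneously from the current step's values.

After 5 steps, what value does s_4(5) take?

Answer: s_4(5) = 201

Derivation:
t=0: [189, 189, 189, 189, 189, 189, 189, 189, 189, 189]
t=1: [91, 91, 91, 91, 91, 91, 91, 91, 91, 91]
t=2: [7, 7, 7, 7, 7, 7, 7, 7, 7, 7]
t=3: [135, 135, 135, 135, 135, 135, 135, 135, 135, 135]
t=4: [56, 56, 56, 56, 56, 56, 56, 56, 56, 56]
t=5: [201, 201, 201, 201, 201, 201, 201, 201, 201, 201]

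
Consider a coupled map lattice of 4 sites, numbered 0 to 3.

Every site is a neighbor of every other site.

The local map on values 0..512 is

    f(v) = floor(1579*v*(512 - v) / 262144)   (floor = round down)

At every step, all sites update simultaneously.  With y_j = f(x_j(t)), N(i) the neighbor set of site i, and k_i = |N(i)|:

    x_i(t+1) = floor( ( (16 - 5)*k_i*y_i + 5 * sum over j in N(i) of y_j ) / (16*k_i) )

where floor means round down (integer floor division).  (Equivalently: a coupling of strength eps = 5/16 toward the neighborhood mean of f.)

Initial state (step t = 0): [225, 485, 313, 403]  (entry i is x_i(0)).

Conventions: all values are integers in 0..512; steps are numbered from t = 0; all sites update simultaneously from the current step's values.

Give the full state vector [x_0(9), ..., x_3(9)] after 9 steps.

Simulating step by step:
t=0: [225, 485, 313, 403]
t=1: [341, 160, 333, 269]
t=2: [354, 347, 359, 379]
t=3: [332, 337, 329, 313]
t=4: [360, 358, 362, 369]
t=5: [327, 329, 326, 320]
t=6: [364, 363, 365, 368]
t=7: [323, 324, 322, 320]
t=8: [367, 366, 367, 369]
t=9: [319, 320, 319, 318]

Answer: [319, 320, 319, 318]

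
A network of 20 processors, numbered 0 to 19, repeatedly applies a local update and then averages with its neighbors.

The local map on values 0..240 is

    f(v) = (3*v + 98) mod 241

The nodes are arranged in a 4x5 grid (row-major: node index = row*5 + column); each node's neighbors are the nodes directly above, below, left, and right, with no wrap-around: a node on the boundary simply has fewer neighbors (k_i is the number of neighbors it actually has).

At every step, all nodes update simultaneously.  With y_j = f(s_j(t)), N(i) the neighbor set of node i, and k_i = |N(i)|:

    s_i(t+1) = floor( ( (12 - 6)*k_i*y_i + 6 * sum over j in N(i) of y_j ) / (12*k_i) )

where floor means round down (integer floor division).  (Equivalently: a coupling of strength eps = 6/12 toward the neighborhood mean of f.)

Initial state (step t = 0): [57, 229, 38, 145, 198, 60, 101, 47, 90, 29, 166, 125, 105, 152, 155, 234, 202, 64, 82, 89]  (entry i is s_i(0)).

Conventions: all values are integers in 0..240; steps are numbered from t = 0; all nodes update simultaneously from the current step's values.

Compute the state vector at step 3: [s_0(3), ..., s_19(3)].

Simulating step by step:
t=0: [57, 229, 38, 145, 198, 60, 101, 47, 90, 29, 166, 125, 105, 152, 155, 234, 202, 64, 82, 89]
t=1: [38, 97, 164, 117, 164, 68, 151, 203, 131, 162, 114, 199, 160, 96, 104, 122, 170, 107, 92, 108]
t=2: [158, 138, 150, 141, 131, 110, 115, 147, 89, 98, 182, 167, 143, 123, 155, 192, 165, 148, 150, 166]
t=3: [99, 74, 54, 52, 52, 169, 149, 83, 121, 111, 163, 123, 80, 152, 122, 164, 117, 67, 99, 93]

Answer: [99, 74, 54, 52, 52, 169, 149, 83, 121, 111, 163, 123, 80, 152, 122, 164, 117, 67, 99, 93]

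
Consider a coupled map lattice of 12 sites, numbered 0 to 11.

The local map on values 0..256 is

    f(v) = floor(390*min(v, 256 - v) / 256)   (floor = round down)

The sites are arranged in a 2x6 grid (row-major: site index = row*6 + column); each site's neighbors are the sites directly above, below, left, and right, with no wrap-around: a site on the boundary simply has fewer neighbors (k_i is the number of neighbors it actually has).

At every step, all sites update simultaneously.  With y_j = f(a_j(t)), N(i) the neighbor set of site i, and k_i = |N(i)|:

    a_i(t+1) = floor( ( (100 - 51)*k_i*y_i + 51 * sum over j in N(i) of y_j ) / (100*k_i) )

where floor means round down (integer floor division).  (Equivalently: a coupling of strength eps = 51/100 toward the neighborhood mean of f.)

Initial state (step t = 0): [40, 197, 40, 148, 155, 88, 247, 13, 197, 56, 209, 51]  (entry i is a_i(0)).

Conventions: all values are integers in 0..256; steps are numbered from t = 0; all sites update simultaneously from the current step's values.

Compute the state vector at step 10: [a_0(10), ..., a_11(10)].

Simulating step by step:
t=0: [40, 197, 40, 148, 155, 88, 247, 13, 197, 56, 209, 51]
t=1: [55, 67, 87, 131, 137, 124, 26, 41, 71, 96, 88, 90]
t=2: [76, 97, 132, 171, 175, 173, 56, 72, 110, 144, 144, 149]
t=3: [115, 142, 167, 144, 132, 134, 98, 121, 161, 162, 160, 155]
t=4: [167, 168, 148, 162, 177, 177, 164, 169, 149, 148, 153, 159]
t=5: [136, 138, 155, 146, 130, 126, 136, 138, 158, 158, 149, 142]
t=6: [181, 175, 159, 165, 182, 186, 181, 174, 154, 154, 167, 175]
t=7: [116, 125, 142, 138, 119, 111, 116, 127, 148, 148, 132, 121]
t=8: [179, 185, 175, 175, 179, 175, 180, 184, 170, 170, 182, 181]
t=9: [114, 112, 121, 123, 118, 119, 113, 113, 125, 126, 116, 115]
t=10: [171, 173, 183, 185, 180, 178, 172, 174, 186, 187, 178, 176]

Answer: [171, 173, 183, 185, 180, 178, 172, 174, 186, 187, 178, 176]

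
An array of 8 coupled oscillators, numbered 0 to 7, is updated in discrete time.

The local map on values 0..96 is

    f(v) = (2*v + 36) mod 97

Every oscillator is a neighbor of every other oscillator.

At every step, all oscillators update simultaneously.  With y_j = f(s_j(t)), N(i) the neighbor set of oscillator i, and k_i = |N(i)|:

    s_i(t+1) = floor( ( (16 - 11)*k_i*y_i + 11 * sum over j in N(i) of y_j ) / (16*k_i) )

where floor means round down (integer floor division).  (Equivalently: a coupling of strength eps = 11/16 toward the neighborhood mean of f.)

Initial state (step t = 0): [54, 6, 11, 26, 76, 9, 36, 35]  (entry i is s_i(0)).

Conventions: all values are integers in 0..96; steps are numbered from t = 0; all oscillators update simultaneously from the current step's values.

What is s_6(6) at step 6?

Answer: s_6(6) = 89

Derivation:
t=0: [54, 6, 11, 26, 76, 9, 36, 35]
t=1: [49, 50, 52, 58, 59, 51, 42, 41]
t=2: [38, 39, 40, 42, 43, 39, 35, 35]
t=3: [16, 16, 17, 18, 18, 16, 15, 15]
t=4: [68, 68, 69, 69, 69, 68, 68, 68]
t=5: [75, 75, 76, 76, 76, 75, 75, 75]
t=6: [89, 89, 90, 90, 90, 89, 89, 89]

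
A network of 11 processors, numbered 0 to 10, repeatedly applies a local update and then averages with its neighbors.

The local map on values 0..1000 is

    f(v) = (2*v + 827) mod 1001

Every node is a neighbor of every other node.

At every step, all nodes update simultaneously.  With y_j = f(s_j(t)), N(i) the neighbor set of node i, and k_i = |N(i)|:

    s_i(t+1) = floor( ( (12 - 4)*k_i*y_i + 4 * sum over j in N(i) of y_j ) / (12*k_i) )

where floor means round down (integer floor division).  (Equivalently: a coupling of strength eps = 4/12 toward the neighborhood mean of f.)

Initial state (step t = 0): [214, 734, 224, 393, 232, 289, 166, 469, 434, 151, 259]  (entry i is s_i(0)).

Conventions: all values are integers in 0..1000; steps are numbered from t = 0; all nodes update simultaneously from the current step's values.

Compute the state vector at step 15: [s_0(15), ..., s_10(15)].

Simulating step by step:
t=0: [214, 734, 224, 393, 232, 289, 166, 469, 434, 151, 259]
t=1: [301, 326, 314, 528, 324, 396, 240, 624, 580, 221, 358]
t=2: [454, 486, 471, 742, 483, 575, 377, 229, 808, 353, 526]
t=3: [701, 741, 722, 432, 738, 854, 603, 416, 515, 573, 792]
t=4: [318, 369, 345, 612, 365, 512, 194, 591, 717, 790, 434]
t=5: [445, 509, 479, 183, 504, 690, 288, 156, 316, 409, 592]
t=6: [627, 708, 670, 295, 702, 304, 428, 261, 464, 582, 179]
t=7: [200, 303, 255, 414, 295, 425, 582, 371, 628, 777, 267]
t=8: [313, 444, 383, 584, 434, 598, 797, 530, 221, 410, 398]
t=9: [496, 662, 585, 839, 649, 223, 475, 771, 380, 619, 604]
t=10: [674, 250, 787, 474, 234, 328, 647, 388, 527, 196, 177]
t=11: [257, 354, 400, 638, 334, 453, 223, 529, 705, 286, 262]
t=12: [380, 503, 562, 229, 478, 629, 337, 725, 314, 417, 387]
t=13: [571, 727, 801, 380, 695, 252, 516, 374, 487, 618, 580]
t=14: [815, 379, 473, 573, 338, 411, 746, 566, 709, 241, 827]
t=15: [496, 577, 696, 823, 525, 618, 408, 814, 361, 403, 511]

Answer: [496, 577, 696, 823, 525, 618, 408, 814, 361, 403, 511]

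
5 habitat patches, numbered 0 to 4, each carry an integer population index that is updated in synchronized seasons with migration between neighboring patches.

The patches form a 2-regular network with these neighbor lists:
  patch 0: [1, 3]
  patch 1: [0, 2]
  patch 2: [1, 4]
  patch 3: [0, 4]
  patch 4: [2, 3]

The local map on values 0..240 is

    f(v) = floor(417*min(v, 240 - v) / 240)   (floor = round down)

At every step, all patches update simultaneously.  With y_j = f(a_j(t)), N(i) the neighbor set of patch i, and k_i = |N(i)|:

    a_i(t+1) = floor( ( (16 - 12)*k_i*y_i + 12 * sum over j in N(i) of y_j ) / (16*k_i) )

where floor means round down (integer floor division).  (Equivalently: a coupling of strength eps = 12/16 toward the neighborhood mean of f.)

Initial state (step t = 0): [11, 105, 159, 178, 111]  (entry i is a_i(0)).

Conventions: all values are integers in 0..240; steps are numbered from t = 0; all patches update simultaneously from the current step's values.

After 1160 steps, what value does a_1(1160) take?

Answer: a_1(1160) = 180
Key observation: The state at step 15, [104, 104, 104, 104, 104], reappears at step 17: the system is in a cycle of period 2 from step 15 on.  Therefore the state at step 1160 equals the state at step 15 + ((1160 - 15) mod 2) = 16, which is [180, 180, 180, 180, 180].

Derivation:
t=0: [11, 105, 159, 178, 111]
t=1: [113, 105, 175, 105, 140]
t=2: [185, 161, 161, 183, 153]
t=3: [112, 121, 142, 117, 126]
t=4: [201, 188, 194, 197, 189]
t=5: [78, 77, 86, 76, 79]
t=6: [133, 139, 138, 135, 139]
t=7: [180, 179, 175, 180, 178]
t=8: [104, 107, 107, 105, 107]
t=9: [182, 183, 185, 182, 183]
t=10: [99, 97, 98, 99, 97]
t=11: [170, 170, 168, 170, 170]
t=12: [121, 122, 122, 121, 122]
t=13: [205, 205, 205, 205, 205]
t=14: [60, 60, 60, 60, 60]
t=15: [104, 104, 104, 104, 104]
t=16: [180, 180, 180, 180, 180]
t=17: [104, 104, 104, 104, 104]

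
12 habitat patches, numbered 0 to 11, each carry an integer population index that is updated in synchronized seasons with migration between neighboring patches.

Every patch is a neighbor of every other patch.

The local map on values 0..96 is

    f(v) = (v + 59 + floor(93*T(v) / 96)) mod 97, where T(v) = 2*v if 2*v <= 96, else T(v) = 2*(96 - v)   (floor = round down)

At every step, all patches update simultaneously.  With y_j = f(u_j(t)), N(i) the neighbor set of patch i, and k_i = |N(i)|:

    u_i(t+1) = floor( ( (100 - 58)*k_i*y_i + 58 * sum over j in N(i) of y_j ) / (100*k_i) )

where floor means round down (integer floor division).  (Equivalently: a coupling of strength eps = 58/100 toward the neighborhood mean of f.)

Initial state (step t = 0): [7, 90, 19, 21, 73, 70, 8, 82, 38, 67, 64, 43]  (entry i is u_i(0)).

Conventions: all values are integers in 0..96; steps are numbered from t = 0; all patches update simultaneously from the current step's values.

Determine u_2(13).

Answer: u_2(13) = 79

Derivation:
t=0: [7, 90, 19, 21, 73, 70, 8, 82, 38, 67, 64, 43]
t=1: [72, 66, 50, 52, 72, 73, 73, 69, 70, 74, 76, 76]
t=2: [71, 74, 43, 43, 71, 71, 71, 72, 72, 71, 70, 70]
t=3: [81, 80, 84, 84, 81, 81, 81, 81, 81, 81, 81, 81]
t=4: [71, 72, 70, 70, 71, 71, 71, 71, 71, 71, 71, 71]
t=5: [81, 80, 81, 81, 81, 81, 81, 81, 81, 81, 81, 81]
t=6: [72, 72, 72, 72, 72, 72, 72, 72, 72, 72, 72, 72]
t=7: [80, 80, 80, 80, 80, 80, 80, 80, 80, 80, 80, 80]
t=8: [73, 73, 73, 73, 73, 73, 73, 73, 73, 73, 73, 73]
t=9: [79, 79, 79, 79, 79, 79, 79, 79, 79, 79, 79, 79]
t=10: [73, 73, 73, 73, 73, 73, 73, 73, 73, 73, 73, 73]
t=11: [79, 79, 79, 79, 79, 79, 79, 79, 79, 79, 79, 79]
t=12: [73, 73, 73, 73, 73, 73, 73, 73, 73, 73, 73, 73]
t=13: [79, 79, 79, 79, 79, 79, 79, 79, 79, 79, 79, 79]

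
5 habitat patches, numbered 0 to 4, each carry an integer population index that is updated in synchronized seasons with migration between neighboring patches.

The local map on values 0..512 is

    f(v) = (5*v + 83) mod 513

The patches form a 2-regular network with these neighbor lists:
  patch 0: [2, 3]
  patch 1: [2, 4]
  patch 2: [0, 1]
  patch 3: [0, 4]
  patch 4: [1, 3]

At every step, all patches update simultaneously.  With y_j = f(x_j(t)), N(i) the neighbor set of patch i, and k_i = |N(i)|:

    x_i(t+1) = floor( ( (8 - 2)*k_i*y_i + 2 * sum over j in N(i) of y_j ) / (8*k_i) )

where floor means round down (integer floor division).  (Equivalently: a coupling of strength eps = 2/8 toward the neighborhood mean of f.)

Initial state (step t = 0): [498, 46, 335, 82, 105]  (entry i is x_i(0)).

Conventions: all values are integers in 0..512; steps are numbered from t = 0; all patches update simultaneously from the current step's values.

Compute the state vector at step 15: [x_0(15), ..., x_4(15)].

Answer: [260, 248, 133, 364, 211]

Derivation:
t=0: [498, 46, 335, 82, 105]
t=1: [95, 274, 204, 382, 172]
t=2: [100, 383, 116, 399, 432]
t=3: [74, 386, 178, 52, 203]
t=4: [440, 422, 460, 322, 156]
t=5: [233, 190, 294, 188, 299]
t=6: [232, 11, 39, 415, 93]
t=7: [210, 142, 252, 111, 56]
t=8: [135, 295, 286, 152, 322]
t=9: [285, 94, 398, 297, 159]
t=10: [367, 78, 81, 127, 282]
t=11: [370, 474, 472, 259, 435]
t=12: [388, 375, 392, 339, 248]
t=13: [455, 414, 490, 276, 305]
t=14: [344, 144, 411, 374, 119]
t=15: [260, 248, 133, 364, 211]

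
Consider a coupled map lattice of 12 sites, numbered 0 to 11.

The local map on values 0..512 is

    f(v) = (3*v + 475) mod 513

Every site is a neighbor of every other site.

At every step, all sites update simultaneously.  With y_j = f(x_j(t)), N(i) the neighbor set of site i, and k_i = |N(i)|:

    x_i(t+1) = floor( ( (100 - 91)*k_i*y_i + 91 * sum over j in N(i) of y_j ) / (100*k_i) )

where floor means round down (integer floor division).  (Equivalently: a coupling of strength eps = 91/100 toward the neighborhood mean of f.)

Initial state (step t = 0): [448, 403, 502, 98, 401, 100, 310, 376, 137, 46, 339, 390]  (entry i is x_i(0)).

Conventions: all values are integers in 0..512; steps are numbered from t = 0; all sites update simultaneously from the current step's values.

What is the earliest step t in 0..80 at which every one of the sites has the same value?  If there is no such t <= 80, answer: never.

Answer: 2
Key observation: Synchronization is absorbing here: once all sites are equal they stay equal, and step 2 is the first all-equal step.

Derivation:
t=0: [448, 403, 502, 98, 401, 100, 310, 376, 137, 46, 339, 390]  (not all equal)
t=1: [251, 250, 252, 251, 250, 251, 251, 249, 251, 249, 252, 249]  (not all equal)
t=2: [200, 200, 200, 200, 200, 200, 200, 200, 200, 200, 200, 200]  (all equal)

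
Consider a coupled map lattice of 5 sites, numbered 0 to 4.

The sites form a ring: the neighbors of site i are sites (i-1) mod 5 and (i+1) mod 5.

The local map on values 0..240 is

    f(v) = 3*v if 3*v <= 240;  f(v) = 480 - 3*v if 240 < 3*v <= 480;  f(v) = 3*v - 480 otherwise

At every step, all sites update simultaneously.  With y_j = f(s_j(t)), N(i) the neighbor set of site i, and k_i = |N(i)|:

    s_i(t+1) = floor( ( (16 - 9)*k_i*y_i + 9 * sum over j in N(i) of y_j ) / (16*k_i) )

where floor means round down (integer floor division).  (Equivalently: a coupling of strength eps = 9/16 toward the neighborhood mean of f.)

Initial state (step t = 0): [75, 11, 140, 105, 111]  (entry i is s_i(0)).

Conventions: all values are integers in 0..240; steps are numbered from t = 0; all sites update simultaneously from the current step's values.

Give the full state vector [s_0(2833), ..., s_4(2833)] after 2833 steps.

Answer: [149, 101, 87, 129, 168]
Key observation: The state at step 28, [92, 174, 190, 117, 57], reappears at step 32: the system is in a cycle of period 4 from step 28 on.  Therefore the state at step 2833 equals the state at step 28 + ((2833 - 28) mod 4) = 29, which is [149, 101, 87, 129, 168].

Derivation:
t=0: [75, 11, 140, 105, 111]
t=1: [149, 94, 81, 130, 174]
t=2: [81, 162, 184, 117, 52]
t=3: [149, 89, 69, 120, 171]
t=4: [83, 160, 184, 120, 57]
t=5: [149, 85, 65, 120, 173]
t=6: [88, 162, 182, 118, 60]
t=7: [146, 81, 66, 124, 174]
t=8: [96, 171, 183, 114, 60]
t=9: [143, 87, 78, 130, 171]
t=10: [93, 175, 189, 114, 54]
t=11: [146, 100, 89, 130, 166]
t=12: [74, 150, 169, 104, 45]
t=13: [143, 83, 67, 119, 168]
t=14: [94, 171, 187, 117, 59]
t=15: [145, 92, 81, 129, 169]
t=16: [84, 168, 187, 114, 50]
t=17: [148, 97, 81, 125, 168]
t=18: [75, 159, 186, 119, 50]
t=19: [141, 86, 69, 117, 163]
t=20: [89, 171, 189, 117, 56]
t=21: [149, 98, 83, 128, 169]
t=22: [74, 155, 180, 114, 48]
t=23: [141, 85, 69, 117, 164]
t=24: [91, 172, 190, 118, 57]
t=25: [148, 99, 84, 128, 168]
t=26: [73, 154, 178, 112, 47]
t=27: [140, 84, 69, 117, 163]
t=28: [92, 174, 190, 117, 57]
t=29: [149, 101, 87, 129, 168]
t=30: [70, 148, 171, 109, 45]
t=31: [139, 84, 67, 114, 161]
t=32: [92, 174, 190, 117, 57]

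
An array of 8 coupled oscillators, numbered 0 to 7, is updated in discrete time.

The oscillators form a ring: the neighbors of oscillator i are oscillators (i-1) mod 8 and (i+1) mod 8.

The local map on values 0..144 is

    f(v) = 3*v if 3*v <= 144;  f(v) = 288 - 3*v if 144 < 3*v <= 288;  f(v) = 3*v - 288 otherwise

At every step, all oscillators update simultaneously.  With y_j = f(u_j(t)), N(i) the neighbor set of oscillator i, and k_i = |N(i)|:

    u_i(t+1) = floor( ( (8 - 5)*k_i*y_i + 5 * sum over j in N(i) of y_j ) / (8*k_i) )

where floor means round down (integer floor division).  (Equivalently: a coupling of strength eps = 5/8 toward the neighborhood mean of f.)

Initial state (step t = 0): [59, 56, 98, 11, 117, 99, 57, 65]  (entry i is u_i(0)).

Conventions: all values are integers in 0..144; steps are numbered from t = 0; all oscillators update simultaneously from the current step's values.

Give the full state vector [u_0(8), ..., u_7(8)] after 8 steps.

Simulating step by step:
t=0: [59, 56, 98, 11, 117, 99, 57, 65]
t=1: [108, 81, 50, 33, 36, 59, 75, 106]
t=2: [36, 71, 96, 114, 106, 95, 67, 42]
t=3: [103, 61, 40, 29, 29, 37, 72, 108]
t=4: [51, 83, 105, 97, 94, 91, 72, 42]
t=5: [102, 65, 23, 11, 7, 30, 71, 111]
t=6: [49, 62, 65, 40, 46, 63, 70, 45]
t=7: [126, 111, 104, 117, 120, 104, 102, 119]
t=8: [69, 52, 42, 53, 54, 37, 35, 59]

Answer: [69, 52, 42, 53, 54, 37, 35, 59]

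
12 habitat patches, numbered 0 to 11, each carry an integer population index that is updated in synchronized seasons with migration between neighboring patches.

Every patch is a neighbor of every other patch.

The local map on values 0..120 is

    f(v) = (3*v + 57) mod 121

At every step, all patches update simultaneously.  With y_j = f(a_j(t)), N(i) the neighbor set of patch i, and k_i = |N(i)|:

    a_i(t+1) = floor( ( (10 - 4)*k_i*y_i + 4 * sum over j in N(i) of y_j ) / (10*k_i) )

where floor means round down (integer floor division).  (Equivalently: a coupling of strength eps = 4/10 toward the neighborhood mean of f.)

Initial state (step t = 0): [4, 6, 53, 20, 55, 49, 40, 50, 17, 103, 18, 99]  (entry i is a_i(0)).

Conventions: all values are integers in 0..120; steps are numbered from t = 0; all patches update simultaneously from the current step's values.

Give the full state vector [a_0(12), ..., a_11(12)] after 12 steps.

Simulating step by step:
t=0: [4, 6, 53, 20, 55, 49, 40, 50, 17, 103, 18, 99]
t=1: [75, 79, 90, 102, 93, 83, 68, 85, 97, 38, 99, 100]
t=2: [51, 58, 77, 29, 82, 65, 40, 68, 89, 57, 92, 94]
t=3: [78, 90, 54, 41, 63, 34, 60, 39, 74, 89, 80, 83]
t=4: [54, 74, 82, 60, 29, 48, 92, 56, 47, 73, 57, 62]
t=5: [85, 51, 64, 95, 43, 75, 81, 88, 73, 49, 90, 30]
t=6: [66, 76, 30, 83, 63, 49, 59, 71, 45, 73, 74, 41]
t=7: [28, 45, 35, 56, 23, 67, 84, 36, 60, 40, 41, 54]
t=8: [36, 65, 48, 83, 28, 34, 63, 50, 90, 56, 58, 80]
t=9: [50, 31, 70, 61, 36, 46, 27, 73, 73, 84, 87, 56]
t=10: [74, 42, 39, 92, 50, 67, 35, 44, 44, 63, 68, 84]
t=11: [43, 57, 52, 73, 70, 31, 45, 60, 60, 24, 32, 60]
t=12: [66, 89, 81, 48, 43, 45, 69, 94, 94, 34, 47, 94]

Answer: [66, 89, 81, 48, 43, 45, 69, 94, 94, 34, 47, 94]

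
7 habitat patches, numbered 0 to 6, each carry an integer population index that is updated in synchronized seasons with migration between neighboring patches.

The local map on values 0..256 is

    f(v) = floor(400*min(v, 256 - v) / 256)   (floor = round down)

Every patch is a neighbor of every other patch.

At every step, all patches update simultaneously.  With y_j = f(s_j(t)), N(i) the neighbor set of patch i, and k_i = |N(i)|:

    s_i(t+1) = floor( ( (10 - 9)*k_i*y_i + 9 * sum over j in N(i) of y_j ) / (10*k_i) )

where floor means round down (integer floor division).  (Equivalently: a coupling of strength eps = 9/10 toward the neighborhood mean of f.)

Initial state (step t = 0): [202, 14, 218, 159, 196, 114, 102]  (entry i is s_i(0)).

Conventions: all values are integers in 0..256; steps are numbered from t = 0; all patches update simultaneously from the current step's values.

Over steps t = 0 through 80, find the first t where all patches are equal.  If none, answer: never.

Simulating step by step:
t=0: [202, 14, 218, 159, 196, 114, 102]  (not all equal)
t=1: [107, 110, 108, 104, 107, 102, 103]  (not all equal)
t=2: [164, 164, 164, 165, 164, 165, 165]  (not all equal)
t=3: [142, 142, 142, 142, 142, 142, 142]  (all equal)

Answer: 3
Key observation: Synchronization is absorbing here: once all patches are equal they stay equal, and step 3 is the first all-equal step.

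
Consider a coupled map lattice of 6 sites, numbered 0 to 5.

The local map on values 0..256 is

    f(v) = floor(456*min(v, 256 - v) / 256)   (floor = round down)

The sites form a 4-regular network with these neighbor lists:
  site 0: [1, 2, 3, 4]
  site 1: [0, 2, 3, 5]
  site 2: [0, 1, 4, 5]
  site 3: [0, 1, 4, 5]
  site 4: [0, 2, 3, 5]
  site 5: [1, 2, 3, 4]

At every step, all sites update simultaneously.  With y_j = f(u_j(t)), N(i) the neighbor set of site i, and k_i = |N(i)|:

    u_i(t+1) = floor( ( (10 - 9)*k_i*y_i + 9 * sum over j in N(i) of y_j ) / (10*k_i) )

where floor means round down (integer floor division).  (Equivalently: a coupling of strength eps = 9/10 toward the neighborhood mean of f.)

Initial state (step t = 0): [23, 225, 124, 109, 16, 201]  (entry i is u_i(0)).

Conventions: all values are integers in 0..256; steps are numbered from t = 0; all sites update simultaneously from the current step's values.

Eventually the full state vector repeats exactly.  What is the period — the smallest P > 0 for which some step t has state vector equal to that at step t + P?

Simulating step by step:
t=0: [23, 225, 124, 109, 16, 201]
t=1: [115, 129, 71, 68, 126, 121]
t=2: [177, 172, 208, 207, 172, 178]
t=3: [119, 116, 138, 138, 116, 119]
t=4: [208, 210, 208, 208, 210, 208]
t=5: [83, 84, 83, 83, 84, 83]
t=6: [147, 147, 147, 147, 147, 147]
t=7: [194, 194, 194, 194, 194, 194]
t=8: [110, 110, 110, 110, 110, 110]
t=9: [195, 195, 195, 195, 195, 195]
t=10: [108, 108, 108, 108, 108, 108]
t=11: [192, 192, 192, 192, 192, 192]
t=12: [114, 114, 114, 114, 114, 114]
t=13: [203, 203, 203, 203, 203, 203]
t=14: [94, 94, 94, 94, 94, 94]
t=15: [167, 167, 167, 167, 167, 167]
t=16: [158, 158, 158, 158, 158, 158]
t=17: [174, 174, 174, 174, 174, 174]
t=18: [146, 146, 146, 146, 146, 146]
t=19: [195, 195, 195, 195, 195, 195]

Answer: 10
Key observation: The state at step 9, [195, 195, 195, 195, 195, 195], reappears at step 19 — and no state repeats earlier — so the cycle the system enters has period 10.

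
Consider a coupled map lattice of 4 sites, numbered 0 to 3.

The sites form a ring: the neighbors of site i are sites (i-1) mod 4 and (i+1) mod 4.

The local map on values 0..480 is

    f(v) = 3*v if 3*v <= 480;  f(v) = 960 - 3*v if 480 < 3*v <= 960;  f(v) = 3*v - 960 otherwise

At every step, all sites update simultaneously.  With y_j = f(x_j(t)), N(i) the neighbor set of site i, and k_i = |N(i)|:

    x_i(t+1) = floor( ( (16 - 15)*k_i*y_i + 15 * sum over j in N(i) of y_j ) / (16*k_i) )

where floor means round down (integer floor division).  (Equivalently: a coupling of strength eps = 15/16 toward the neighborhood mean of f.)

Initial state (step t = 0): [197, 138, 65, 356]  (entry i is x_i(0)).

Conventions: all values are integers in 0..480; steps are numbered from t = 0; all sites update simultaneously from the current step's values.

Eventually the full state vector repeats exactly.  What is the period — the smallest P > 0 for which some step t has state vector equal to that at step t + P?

Answer: 4
Key observation: The state at step 81, [264, 146, 264, 146], reappears at step 85 — and no state repeats earlier — so the cycle the system enters has period 4.

Derivation:
t=0: [197, 138, 65, 356]
t=1: [267, 290, 256, 271]
t=2: [121, 170, 123, 173]
t=3: [440, 371, 440, 370]
t=4: [164, 347, 164, 346]
t=5: [103, 443, 103, 443]
t=6: [365, 312, 365, 312]
t=7: [30, 128, 30, 128]
t=8: [365, 108, 365, 108]
t=9: [312, 146, 312, 146]
t=10: [412, 49, 412, 49]
t=11: [155, 267, 155, 267]
t=12: [178, 445, 178, 445]
t=13: [378, 422, 378, 422]
t=14: [297, 182, 297, 182]
t=15: [392, 90, 392, 90]
t=16: [266, 219, 266, 219]
t=17: [294, 170, 294, 170]
t=18: [426, 101, 426, 101]
t=19: [303, 317, 303, 317]
t=20: [11, 48, 11, 48]
t=21: [137, 39, 137, 39]
t=22: [135, 392, 135, 392]
t=23: [227, 393, 227, 393]
t=24: [222, 275, 222, 275]
t=25: [144, 284, 144, 284]
t=26: [128, 411, 128, 411]
t=27: [279, 377, 279, 377]
t=28: [168, 126, 168, 126]
t=29: [382, 451, 382, 451]
t=30: [380, 198, 380, 198]
t=31: [354, 191, 354, 191]
t=32: [369, 119, 369, 119]
t=33: [343, 160, 343, 160]
t=34: [454, 94, 454, 94]
t=35: [289, 394, 289, 394]
t=36: [213, 101, 213, 101]
t=37: [304, 319, 304, 319]
t=38: [5, 45, 5, 45]
t=39: [127, 22, 127, 22]
t=40: [85, 361, 85, 361]
t=41: [131, 246, 131, 246]
t=42: [232, 382, 232, 382]
t=43: [190, 259, 190, 259]
t=44: [195, 377, 195, 377]
t=45: [183, 362, 183, 362]
t=46: [143, 393, 143, 393]
t=47: [232, 415, 232, 415]
t=48: [283, 265, 283, 265]
t=49: [161, 114, 161, 114]
t=50: [350, 468, 350, 468]
t=51: [421, 112, 421, 112]
t=52: [333, 305, 333, 305]
t=53: [44, 39, 44, 39]
t=54: [117, 131, 117, 131]
t=55: [390, 353, 390, 353]
t=56: [105, 203, 105, 203]
t=57: [348, 317, 348, 317]
t=58: [13, 79, 13, 79]
t=59: [224, 51, 224, 51]
t=60: [161, 279, 161, 279]
t=61: [145, 454, 145, 454]
t=62: [404, 432, 404, 432]
t=63: [330, 257, 330, 257]
t=64: [179, 39, 179, 39]
t=65: [136, 403, 136, 403]
t=66: [258, 398, 258, 398]
t=67: [231, 189, 231, 189]
t=68: [385, 274, 385, 274]
t=69: [141, 191, 141, 191]
t=70: [389, 420, 389, 420]
t=71: [294, 212, 294, 212]
t=72: [308, 93, 308, 93]
t=73: [263, 51, 263, 51]
t=74: [154, 169, 154, 169]
t=75: [453, 461, 453, 461]
t=76: [421, 400, 421, 400]
t=77: [243, 299, 243, 299]
t=78: [73, 220, 73, 220]
t=79: [294, 224, 294, 224]
t=80: [274, 91, 274, 91]
t=81: [264, 146, 264, 146]
t=82: [421, 184, 421, 184]
t=83: [401, 309, 401, 309]
t=84: [46, 229, 46, 229]
t=85: [264, 146, 264, 146]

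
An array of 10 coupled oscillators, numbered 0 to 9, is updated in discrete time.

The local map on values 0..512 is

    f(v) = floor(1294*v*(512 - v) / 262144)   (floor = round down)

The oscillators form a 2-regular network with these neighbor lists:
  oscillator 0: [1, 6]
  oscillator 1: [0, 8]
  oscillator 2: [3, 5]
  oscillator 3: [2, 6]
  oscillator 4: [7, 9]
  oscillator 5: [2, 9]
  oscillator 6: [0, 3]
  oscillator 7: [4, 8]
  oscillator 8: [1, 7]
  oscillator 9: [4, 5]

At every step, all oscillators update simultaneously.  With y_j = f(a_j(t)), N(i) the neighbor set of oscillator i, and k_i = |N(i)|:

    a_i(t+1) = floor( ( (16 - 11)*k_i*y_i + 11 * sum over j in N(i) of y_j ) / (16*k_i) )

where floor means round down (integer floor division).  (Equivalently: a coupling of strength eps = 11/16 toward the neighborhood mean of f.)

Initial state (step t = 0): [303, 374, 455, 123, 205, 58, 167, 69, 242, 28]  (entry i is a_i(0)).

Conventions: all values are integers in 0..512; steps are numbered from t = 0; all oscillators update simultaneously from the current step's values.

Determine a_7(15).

Answer: a_7(15) = 309

Derivation:
t=0: [303, 374, 455, 123, 205, 58, 167, 69, 242, 28]
t=1: [282, 297, 165, 215, 171, 107, 277, 264, 239, 171]
t=2: [318, 319, 269, 305, 299, 262, 318, 310, 319, 261]
t=3: [303, 303, 318, 312, 315, 322, 306, 308, 305, 319]
t=4: [311, 311, 304, 307, 306, 302, 310, 308, 311, 303]
t=5: [308, 308, 311, 310, 311, 312, 309, 309, 308, 312]
t=6: [309, 310, 308, 308, 308, 308, 309, 309, 309, 308]
t=7: [309, 309, 310, 309, 309, 310, 309, 309, 309, 310]
t=8: [309, 309, 309, 309, 309, 309, 309, 309, 309, 309]
t=9: [309, 309, 309, 309, 309, 309, 309, 309, 309, 309]
t=10: [309, 309, 309, 309, 309, 309, 309, 309, 309, 309]
t=11: [309, 309, 309, 309, 309, 309, 309, 309, 309, 309]
t=12: [309, 309, 309, 309, 309, 309, 309, 309, 309, 309]
t=13: [309, 309, 309, 309, 309, 309, 309, 309, 309, 309]
t=14: [309, 309, 309, 309, 309, 309, 309, 309, 309, 309]
t=15: [309, 309, 309, 309, 309, 309, 309, 309, 309, 309]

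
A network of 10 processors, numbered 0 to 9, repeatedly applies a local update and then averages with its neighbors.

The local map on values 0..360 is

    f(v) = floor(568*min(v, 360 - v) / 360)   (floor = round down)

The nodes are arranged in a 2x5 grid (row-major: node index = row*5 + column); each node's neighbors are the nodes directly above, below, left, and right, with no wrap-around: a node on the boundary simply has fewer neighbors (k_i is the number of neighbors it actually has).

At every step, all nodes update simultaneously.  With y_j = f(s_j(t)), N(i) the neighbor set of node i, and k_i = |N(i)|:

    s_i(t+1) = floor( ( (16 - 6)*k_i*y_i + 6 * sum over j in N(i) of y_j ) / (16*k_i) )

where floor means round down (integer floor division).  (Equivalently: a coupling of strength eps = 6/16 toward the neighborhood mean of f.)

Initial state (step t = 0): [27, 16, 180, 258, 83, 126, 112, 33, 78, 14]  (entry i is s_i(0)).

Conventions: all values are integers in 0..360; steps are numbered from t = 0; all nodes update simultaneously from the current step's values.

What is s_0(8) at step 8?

Answer: s_0(8) = 157

Derivation:
t=0: [27, 16, 180, 258, 83, 126, 112, 33, 78, 14]
t=1: [68, 78, 207, 167, 115, 164, 144, 105, 106, 61]
t=2: [138, 148, 219, 238, 180, 223, 210, 182, 169, 125]
t=3: [219, 230, 226, 216, 250, 219, 238, 265, 249, 226]
t=4: [218, 206, 204, 211, 190, 216, 192, 165, 182, 197]
t=5: [227, 243, 245, 246, 259, 233, 256, 261, 269, 263]
t=6: [202, 184, 178, 172, 161, 194, 170, 158, 150, 152]
t=7: [256, 272, 274, 265, 254, 260, 265, 253, 242, 241]
t=8: [157, 142, 141, 154, 167, 156, 151, 163, 179, 183]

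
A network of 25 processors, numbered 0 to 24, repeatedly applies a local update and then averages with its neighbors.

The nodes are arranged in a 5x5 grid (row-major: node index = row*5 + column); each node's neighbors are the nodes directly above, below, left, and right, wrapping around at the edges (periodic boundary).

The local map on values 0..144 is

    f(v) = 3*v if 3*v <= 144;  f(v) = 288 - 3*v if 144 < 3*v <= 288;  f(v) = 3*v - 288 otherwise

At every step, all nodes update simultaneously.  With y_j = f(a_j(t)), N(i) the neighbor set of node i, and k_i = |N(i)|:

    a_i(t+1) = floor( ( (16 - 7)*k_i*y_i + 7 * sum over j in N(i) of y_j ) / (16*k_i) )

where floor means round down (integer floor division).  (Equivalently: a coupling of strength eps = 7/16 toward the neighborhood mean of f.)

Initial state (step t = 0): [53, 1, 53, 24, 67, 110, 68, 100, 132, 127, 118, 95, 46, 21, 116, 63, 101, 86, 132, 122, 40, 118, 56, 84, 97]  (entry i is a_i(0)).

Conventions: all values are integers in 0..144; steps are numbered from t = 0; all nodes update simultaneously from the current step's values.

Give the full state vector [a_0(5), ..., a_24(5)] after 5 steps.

Answer: [95, 54, 105, 76, 65, 39, 55, 70, 66, 51, 59, 54, 92, 97, 74, 100, 39, 90, 117, 114, 106, 39, 94, 53, 62]

Derivation:
t=0: [53, 1, 53, 24, 67, 110, 68, 100, 132, 127, 118, 95, 46, 21, 116, 63, 101, 86, 132, 122, 40, 118, 56, 84, 97]
t=1: [100, 46, 95, 79, 81, 64, 53, 56, 87, 84, 59, 34, 89, 80, 66, 86, 30, 58, 83, 73, 99, 65, 96, 53, 36]
t=2: [38, 103, 35, 51, 47, 85, 122, 87, 43, 48, 97, 95, 53, 46, 79, 47, 87, 80, 61, 68, 31, 78, 37, 94, 88]
t=3: [95, 50, 91, 117, 124, 55, 53, 63, 121, 119, 26, 27, 96, 122, 69, 101, 42, 67, 89, 82, 88, 57, 85, 44, 48]
t=4: [42, 106, 44, 68, 77, 99, 120, 79, 75, 78, 76, 81, 37, 63, 74, 37, 103, 68, 48, 52, 44, 100, 56, 102, 111]
t=5: [95, 54, 105, 76, 65, 39, 55, 70, 66, 51, 59, 54, 92, 97, 74, 100, 39, 90, 117, 114, 106, 39, 94, 53, 62]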